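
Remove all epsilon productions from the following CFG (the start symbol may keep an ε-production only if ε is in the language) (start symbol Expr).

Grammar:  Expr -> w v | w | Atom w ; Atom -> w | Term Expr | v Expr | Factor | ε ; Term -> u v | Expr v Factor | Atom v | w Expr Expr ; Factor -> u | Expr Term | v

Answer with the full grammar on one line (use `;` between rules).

Expr -> w v | w | Atom w; Atom -> w | Term Expr | v Expr | Factor; Term -> u v | Expr v Factor | Atom v | v | w Expr Expr; Factor -> u | Expr Term | v

Nullable nonterminals: {Atom}.
ε ∉ L(G), so no ε-production is kept.
For each production, add variants omitting each subset of nullable occurrences: Term → Atom v gives Atom v | v.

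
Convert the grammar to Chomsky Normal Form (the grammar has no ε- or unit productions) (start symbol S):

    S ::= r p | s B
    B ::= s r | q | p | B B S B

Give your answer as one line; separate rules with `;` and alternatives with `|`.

Introduce a nonterminal for each terminal appearing in a rule of length ≥ 2: X1 → r, X2 → p, X3 → s.
Binarize each right-hand side of length ≥ 3 by chaining fresh nonterminals (Y1, Y2, …): affected rules were B → B B S B.

S ::= X1 X2 | X3 B; B ::= X3 X1 | q | p | B Y1; X1 ::= r; X2 ::= p; X3 ::= s; Y1 ::= B Y2; Y2 ::= S B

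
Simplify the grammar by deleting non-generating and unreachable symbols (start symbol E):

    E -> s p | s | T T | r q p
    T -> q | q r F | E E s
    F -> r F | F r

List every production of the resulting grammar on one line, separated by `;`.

Generating nonterminals: {E, T}.
Reachable from E after that: {E, T}.
Removed useless symbols: {F} and every production mentioning them.

E -> s p | s | T T | r q p; T -> q | E E s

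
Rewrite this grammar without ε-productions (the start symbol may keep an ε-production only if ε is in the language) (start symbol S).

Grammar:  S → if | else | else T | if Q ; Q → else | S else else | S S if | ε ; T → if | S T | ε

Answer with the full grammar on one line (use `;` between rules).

S → if | else | else T | if Q; Q → else | S else else | S S if; T → if | S T | S

Nullable set = {Q, T}.
ε ∉ L(G), so no ε-production is kept.
For each production, add variants omitting each subset of nullable occurrences: T → S T gives S T | S.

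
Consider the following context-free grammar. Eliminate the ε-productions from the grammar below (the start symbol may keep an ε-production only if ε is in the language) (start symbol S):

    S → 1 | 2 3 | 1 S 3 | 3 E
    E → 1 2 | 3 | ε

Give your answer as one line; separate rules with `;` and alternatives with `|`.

S → 1 | 2 3 | 1 S 3 | 3 E | 3; E → 1 2 | 3

The nullable symbols are {E}.
ε ∉ L(G), so no ε-production is kept.
Add the nullable-subset variants: S → 3 E gives 3 E | 3.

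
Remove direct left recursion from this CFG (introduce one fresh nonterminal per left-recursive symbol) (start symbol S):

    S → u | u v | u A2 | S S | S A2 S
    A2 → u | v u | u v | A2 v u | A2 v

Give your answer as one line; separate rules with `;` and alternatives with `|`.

Left recursion appears on S, A2.
For S: α = {S, A2 S}, β = {u, u v, u A2}. Rewrite as S → β S' and S' → α S' | ε.
For A2: α = {v u, v}, β = {u, v u, u v}. Rewrite as A2 → β A2' and A2' → α A2' | ε.

S → u S' | u v S' | u A2 S'; A2 → u A2' | v u A2' | u v A2'; S' → S S' | A2 S S' | eps; A2' → v u A2' | v A2' | eps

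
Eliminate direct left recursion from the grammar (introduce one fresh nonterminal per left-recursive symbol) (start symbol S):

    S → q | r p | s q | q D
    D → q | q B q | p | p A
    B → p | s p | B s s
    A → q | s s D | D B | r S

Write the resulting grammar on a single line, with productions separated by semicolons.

S → q | r p | s q | q D; D → q | q B q | p | p A; B → p B' | s p B'; A → q | s s D | D B | r S; B' → s s B' | ε

Directly left-recursive nonterminal: B.
For B: α = {s s}, β = {p, s p}. Rewrite as B → β B' and B' → α B' | ε.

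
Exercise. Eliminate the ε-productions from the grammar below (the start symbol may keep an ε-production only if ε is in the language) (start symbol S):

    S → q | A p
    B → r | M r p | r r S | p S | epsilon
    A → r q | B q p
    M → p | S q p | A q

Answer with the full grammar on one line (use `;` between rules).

S → q | A p; B → r | M r p | r r S | p S; A → r q | B q p | q p; M → p | S q p | A q

Nullable nonterminals: {B}.
ε ∉ L(G), so no ε-production is kept.
For each production, add variants omitting each subset of nullable occurrences: A → B q p gives B q p | q p.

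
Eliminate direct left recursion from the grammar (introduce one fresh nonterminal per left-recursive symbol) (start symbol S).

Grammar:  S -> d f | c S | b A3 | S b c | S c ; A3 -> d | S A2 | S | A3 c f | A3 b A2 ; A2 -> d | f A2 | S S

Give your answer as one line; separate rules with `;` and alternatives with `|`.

S -> d f S' | c S S' | b A3 S'; A3 -> d A3' | S A2 A3' | S A3'; A2 -> d | f A2 | S S; S' -> b c S' | c S' | ε; A3' -> c f A3' | b A2 A3' | ε

S, A3 are directly left-recursive.
For S: α = {b c, c}, β = {d f, c S, b A3}. Rewrite as S → β S' and S' → α S' | ε.
For A3: α = {c f, b A2}, β = {d, S A2, S}. Rewrite as A3 → β A3' and A3' → α A3' | ε.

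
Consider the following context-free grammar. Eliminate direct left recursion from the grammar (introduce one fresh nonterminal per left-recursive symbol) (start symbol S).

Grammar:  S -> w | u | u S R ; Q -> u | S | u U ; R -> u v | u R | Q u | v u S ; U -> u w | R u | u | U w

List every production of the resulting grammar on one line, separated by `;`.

S -> w | u | u S R; Q -> u | S | u U; R -> u v | u R | Q u | v u S; U -> u w U' | R u U' | u U'; U' -> w U' | ε

Directly left-recursive nonterminal: U.
For U: α = {w}, β = {u w, R u, u}. Rewrite as U → β U' and U' → α U' | ε.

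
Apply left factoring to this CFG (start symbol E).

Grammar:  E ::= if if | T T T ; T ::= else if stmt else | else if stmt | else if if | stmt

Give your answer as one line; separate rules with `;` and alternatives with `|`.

T has alternatives sharing prefix 'else if': factor to T → else if T' with T' → stmt else | stmt | if.
T' has alternatives sharing prefix 'stmt': factor to T' → stmt T'' with T'' → else | ε.

E ::= if if | T T T; T ::= stmt | else if T'; T' ::= if | stmt T''; T'' ::= else | ε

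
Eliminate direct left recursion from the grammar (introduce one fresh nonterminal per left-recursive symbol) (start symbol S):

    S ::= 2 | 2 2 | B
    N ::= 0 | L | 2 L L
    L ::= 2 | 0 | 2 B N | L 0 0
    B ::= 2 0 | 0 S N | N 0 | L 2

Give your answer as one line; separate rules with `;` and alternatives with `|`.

S ::= 2 | 2 2 | B; N ::= 0 | L | 2 L L; L ::= 2 L' | 0 L' | 2 B N L'; B ::= 2 0 | 0 S N | N 0 | L 2; L' ::= 0 0 L' | ε

L is directly left-recursive.
For L: α = {0 0}, β = {2, 0, 2 B N}. Rewrite as L → β L' and L' → α L' | ε.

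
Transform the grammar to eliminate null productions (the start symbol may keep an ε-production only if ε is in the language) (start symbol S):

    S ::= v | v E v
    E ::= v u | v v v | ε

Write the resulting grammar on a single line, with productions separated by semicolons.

S ::= v | v E v | v v; E ::= v u | v v v

Nullable nonterminals: {E}.
ε ∉ L(G), so no ε-production is kept.
For each production, add variants omitting each subset of nullable occurrences: S → v E v gives v E v | v v.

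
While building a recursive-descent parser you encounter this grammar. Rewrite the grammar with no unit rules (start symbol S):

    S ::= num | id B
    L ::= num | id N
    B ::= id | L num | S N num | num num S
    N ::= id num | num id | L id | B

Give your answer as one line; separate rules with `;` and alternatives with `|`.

S ::= num | id B; L ::= num | id N; B ::= id | L num | S N num | num num S; N ::= id | L num | S N num | num num S | id num | num id | L id

Unit pairs: N ⇒* {B}.
For each unit pair (A, B), copy every non-unit production of B to A, then drop all unit productions.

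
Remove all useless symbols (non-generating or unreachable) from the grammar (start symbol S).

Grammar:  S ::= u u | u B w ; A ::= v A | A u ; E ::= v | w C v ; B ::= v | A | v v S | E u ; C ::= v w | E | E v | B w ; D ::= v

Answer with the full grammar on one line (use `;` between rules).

Generating nonterminals: {B, C, D, E, S}.
Reachable from S after that: {B, C, E, S}.
Removed useless symbols: {A, D} and every production mentioning them.

S ::= u u | u B w; E ::= v | w C v; B ::= v | v v S | E u; C ::= v w | E | E v | B w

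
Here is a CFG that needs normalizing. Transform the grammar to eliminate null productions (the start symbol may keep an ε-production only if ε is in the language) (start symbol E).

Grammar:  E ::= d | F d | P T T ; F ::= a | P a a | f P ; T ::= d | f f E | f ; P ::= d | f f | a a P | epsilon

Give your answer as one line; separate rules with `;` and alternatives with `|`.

E ::= d | F d | P T T | T T; F ::= a | P a a | a a | f P | f; T ::= d | f f E | f; P ::= d | f f | a a P | a a

Nullable set = {P}.
ε ∉ L(G), so no ε-production is kept.
For each production, add variants omitting each subset of nullable occurrences: E → P T T gives P T T | T T. F → P a a gives P a a | a a. F → f P gives f P | f. P → a a P gives a a P | a a.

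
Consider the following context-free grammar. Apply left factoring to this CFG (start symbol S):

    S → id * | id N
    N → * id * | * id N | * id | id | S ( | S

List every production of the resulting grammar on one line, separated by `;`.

S has alternatives sharing prefix 'id': factor to S → id S' with S' → * | N.
N has alternatives sharing prefix '* id': factor to N → * id N' with N' → * | N | ε.
N has alternatives sharing prefix 'S': factor to N → S N'' with N'' → ( | ε.

S → id S'; N → id | * id N' | S N''; S' → * | N; N' → * | N | ε; N'' → ( | ε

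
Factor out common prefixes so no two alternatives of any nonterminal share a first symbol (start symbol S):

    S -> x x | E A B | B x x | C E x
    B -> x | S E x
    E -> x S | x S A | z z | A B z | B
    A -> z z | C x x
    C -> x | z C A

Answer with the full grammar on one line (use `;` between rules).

E has alternatives sharing prefix 'x S': factor to E → x S E' with E' → ε | A.

S -> x x | E A B | B x x | C E x; B -> x | S E x; E -> z z | A B z | B | x S E'; A -> z z | C x x; C -> x | z C A; E' -> ε | A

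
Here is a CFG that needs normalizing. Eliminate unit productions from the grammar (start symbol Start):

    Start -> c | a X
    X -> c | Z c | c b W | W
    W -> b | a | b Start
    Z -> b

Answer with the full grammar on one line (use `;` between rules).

Unit pairs: X ⇒* {W}.
Replace each nonterminal's rules with the union of the non-unit rules of every nonterminal it unit-derives.

Start -> c | a X; X -> c | Z c | c b W | b | a | b Start; W -> b | a | b Start; Z -> b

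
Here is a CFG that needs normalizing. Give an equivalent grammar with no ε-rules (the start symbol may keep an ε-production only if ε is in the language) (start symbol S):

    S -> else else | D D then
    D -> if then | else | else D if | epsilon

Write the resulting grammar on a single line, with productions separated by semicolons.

Nullable set = {D}.
ε ∉ L(G), so no ε-production is kept.
Expand every rule over subsets of its nullable positions: S → D D then gives D D then | D then | then. D → else D if gives else D if | else if.

S -> else else | D D then | D then | then; D -> if then | else | else D if | else if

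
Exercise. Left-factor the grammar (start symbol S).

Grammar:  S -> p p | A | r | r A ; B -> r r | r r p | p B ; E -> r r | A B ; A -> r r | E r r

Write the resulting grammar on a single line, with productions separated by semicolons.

S -> p p | A | r S'; B -> p B | r r B'; E -> r r | A B; A -> r r | E r r; S' -> ε | A; B' -> ε | p

S has alternatives sharing prefix 'r': factor to S → r S' with S' → ε | A.
B has alternatives sharing prefix 'r r': factor to B → r r B' with B' → ε | p.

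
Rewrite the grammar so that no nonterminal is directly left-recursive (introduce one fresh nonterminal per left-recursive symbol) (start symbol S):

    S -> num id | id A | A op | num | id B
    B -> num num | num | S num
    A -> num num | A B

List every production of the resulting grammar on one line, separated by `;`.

S -> num id | id A | A op | num | id B; B -> num num | num | S num; A -> num num A'; A' -> B A' | ε

Left recursion appears on A.
For A: α = {B}, β = {num num}. Rewrite as A → β A' and A' → α A' | ε.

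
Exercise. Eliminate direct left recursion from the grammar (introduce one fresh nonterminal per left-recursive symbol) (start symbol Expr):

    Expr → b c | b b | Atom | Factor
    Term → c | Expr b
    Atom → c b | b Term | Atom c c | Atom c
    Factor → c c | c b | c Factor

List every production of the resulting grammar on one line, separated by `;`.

Directly left-recursive nonterminal: Atom.
For Atom: α = {c c, c}, β = {c b, b Term}. Rewrite as Atom → β Atom1 and Atom1 → α Atom1 | ε.

Expr → b c | b b | Atom | Factor; Term → c | Expr b; Atom → c b Atom1 | b Term Atom1; Factor → c c | c b | c Factor; Atom1 → c c Atom1 | c Atom1 | epsilon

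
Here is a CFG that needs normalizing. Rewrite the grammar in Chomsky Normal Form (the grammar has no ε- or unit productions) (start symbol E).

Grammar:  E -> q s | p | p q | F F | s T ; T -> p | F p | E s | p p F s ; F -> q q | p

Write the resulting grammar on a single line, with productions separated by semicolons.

E -> X1 X2 | p | X3 X1 | F F | X2 T; T -> p | F X3 | E X2 | X3 Y1; F -> X1 X1 | p; X1 -> q; X2 -> s; X3 -> p; Y1 -> X3 Y2; Y2 -> F X2

Introduce a nonterminal for each terminal appearing in a rule of length ≥ 2: X1 → q, X2 → s, X3 → p.
Binarize each right-hand side of length ≥ 3 by chaining fresh nonterminals (Y1, Y2, …): affected rules were T → X3 X3 F X2.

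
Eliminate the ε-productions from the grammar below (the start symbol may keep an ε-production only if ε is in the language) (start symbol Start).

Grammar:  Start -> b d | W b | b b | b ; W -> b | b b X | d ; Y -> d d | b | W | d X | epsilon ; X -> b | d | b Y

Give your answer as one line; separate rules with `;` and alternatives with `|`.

Start -> b d | W b | b b | b; W -> b | b b X | d; Y -> d d | b | W | d X; X -> b | d | b Y

Nullable set = {Y}.
ε ∉ L(G), so no ε-production is kept.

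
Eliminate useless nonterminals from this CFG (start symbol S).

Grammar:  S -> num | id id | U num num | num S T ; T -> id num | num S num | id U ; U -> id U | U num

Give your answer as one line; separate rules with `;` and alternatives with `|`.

S -> num | id id | num S T; T -> id num | num S num

Generating nonterminals: {S, T}.
Reachable from S after that: {S, T}.
Removed useless symbols: {U} and every production mentioning them.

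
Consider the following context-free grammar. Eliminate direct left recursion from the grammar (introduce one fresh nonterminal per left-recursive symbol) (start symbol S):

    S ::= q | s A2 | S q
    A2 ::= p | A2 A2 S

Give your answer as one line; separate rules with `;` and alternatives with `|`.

Left recursion appears on S, A2.
For S: α = {q}, β = {q, s A2}. Rewrite as S → β S' and S' → α S' | ε.
For A2: α = {A2 S}, β = {p}. Rewrite as A2 → β A2' and A2' → α A2' | ε.

S ::= q S' | s A2 S'; A2 ::= p A2'; S' ::= q S' | ε; A2' ::= A2 S A2' | ε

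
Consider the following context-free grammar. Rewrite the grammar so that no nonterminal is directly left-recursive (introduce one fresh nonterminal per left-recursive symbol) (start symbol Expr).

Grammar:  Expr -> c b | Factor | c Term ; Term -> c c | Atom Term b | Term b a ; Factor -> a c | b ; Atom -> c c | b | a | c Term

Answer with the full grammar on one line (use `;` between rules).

Term is directly left-recursive.
For Term: α = {b a}, β = {c c, Atom Term b}. Rewrite as Term → β Term1 and Term1 → α Term1 | ε.

Expr -> c b | Factor | c Term; Term -> c c Term1 | Atom Term b Term1; Factor -> a c | b; Atom -> c c | b | a | c Term; Term1 -> b a Term1 | ε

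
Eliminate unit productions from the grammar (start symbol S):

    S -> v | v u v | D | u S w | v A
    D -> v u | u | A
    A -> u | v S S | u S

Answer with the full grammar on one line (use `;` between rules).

S -> v u | u | v | v u v | u S w | v A | v S S | u S; D -> v u | u | v S S | u S; A -> u | v S S | u S

Unit pairs: D ⇒* {A}; S ⇒* {A, D}.
Replace each nonterminal's rules with the union of the non-unit rules of every nonterminal it unit-derives.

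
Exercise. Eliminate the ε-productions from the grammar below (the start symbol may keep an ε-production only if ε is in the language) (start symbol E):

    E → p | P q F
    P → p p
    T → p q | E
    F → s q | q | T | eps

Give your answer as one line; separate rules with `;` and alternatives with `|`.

E → p | P q F | P q; P → p p; T → p q | E; F → s q | q | T

The nullable symbols are {F}.
ε ∉ L(G), so no ε-production is kept.
Expand every rule over subsets of its nullable positions: E → P q F gives P q F | P q.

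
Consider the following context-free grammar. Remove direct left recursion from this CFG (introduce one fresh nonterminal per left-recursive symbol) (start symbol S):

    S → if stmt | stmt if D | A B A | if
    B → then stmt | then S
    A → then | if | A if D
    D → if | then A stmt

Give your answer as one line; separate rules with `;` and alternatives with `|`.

Directly left-recursive nonterminal: A.
For A: α = {if D}, β = {then, if}. Rewrite as A → β A' and A' → α A' | ε.

S → if stmt | stmt if D | A B A | if; B → then stmt | then S; A → then A' | if A'; D → if | then A stmt; A' → if D A' | ε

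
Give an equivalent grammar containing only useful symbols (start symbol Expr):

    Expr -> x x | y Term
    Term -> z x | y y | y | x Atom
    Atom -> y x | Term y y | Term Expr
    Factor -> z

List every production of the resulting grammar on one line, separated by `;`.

Generating nonterminals: {Atom, Expr, Factor, Term}.
Reachable from Expr after that: {Atom, Expr, Term}.
Removed useless symbols: {Factor} and every production mentioning them.

Expr -> x x | y Term; Term -> z x | y y | y | x Atom; Atom -> y x | Term y y | Term Expr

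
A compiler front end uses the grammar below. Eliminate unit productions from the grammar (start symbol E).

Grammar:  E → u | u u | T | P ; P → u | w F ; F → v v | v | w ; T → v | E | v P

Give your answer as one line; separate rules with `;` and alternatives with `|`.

E → u | u u | w F | v | v P; P → u | w F; F → v v | v | w; T → u | u u | w F | v | v P

Unit pairs: E ⇒* {P, T}; T ⇒* {E, P}.
Replace each nonterminal's rules with the union of the non-unit rules of every nonterminal it unit-derives.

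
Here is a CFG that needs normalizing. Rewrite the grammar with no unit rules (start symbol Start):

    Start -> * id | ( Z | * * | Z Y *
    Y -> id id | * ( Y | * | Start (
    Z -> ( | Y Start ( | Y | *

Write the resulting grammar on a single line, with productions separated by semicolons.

Start -> * id | ( Z | * * | Z Y *; Y -> id id | * ( Y | * | Start (; Z -> ( | Y Start ( | * | id id | * ( Y | Start (

Unit pairs: Z ⇒* {Y}.
For each unit pair (A, B), copy every non-unit production of B to A, then drop all unit productions.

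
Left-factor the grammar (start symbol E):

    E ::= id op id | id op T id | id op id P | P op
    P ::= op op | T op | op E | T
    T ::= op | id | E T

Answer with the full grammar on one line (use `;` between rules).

E has alternatives sharing prefix 'id op': factor to E → id op E' with E' → id | T id | id P.
P has alternatives sharing prefix 'op': factor to P → op P' with P' → op | E.
P has alternatives sharing prefix 'T': factor to P → T P'' with P'' → op | ε.
E' has alternatives sharing prefix 'id': factor to E' → id E'' with E'' → ε | P.

E ::= P op | id op E'; P ::= op P' | T P''; T ::= op | id | E T; E' ::= T id | id E''; P' ::= op | E; P'' ::= op | epsilon; E'' ::= epsilon | P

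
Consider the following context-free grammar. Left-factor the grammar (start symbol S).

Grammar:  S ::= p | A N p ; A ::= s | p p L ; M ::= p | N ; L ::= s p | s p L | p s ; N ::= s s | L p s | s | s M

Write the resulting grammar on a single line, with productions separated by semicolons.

S ::= p | A N p; A ::= s | p p L; M ::= p | N; L ::= p s | s p L'; N ::= L p s | s N'; L' ::= ε | L; N' ::= s | ε | M

L has alternatives sharing prefix 's p': factor to L → s p L' with L' → ε | L.
N has alternatives sharing prefix 's': factor to N → s N' with N' → s | ε | M.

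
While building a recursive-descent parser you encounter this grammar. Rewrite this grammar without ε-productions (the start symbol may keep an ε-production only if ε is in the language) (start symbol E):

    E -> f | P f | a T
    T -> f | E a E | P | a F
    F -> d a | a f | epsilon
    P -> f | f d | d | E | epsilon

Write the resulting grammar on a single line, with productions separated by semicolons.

E -> f | P f | a T | a; T -> f | E a E | P | a F | a; F -> d a | a f; P -> f | f d | d | E

Nullable nonterminals: {F, P, T}.
ε ∉ L(G), so no ε-production is kept.
For each production, add variants omitting each subset of nullable occurrences: E → a T gives a T | a. T → a F gives a F | a.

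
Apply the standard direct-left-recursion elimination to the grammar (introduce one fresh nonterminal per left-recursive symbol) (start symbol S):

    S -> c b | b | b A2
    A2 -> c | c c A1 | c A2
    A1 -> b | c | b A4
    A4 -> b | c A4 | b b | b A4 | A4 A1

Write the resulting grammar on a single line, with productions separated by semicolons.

Directly left-recursive nonterminal: A4.
For A4: α = {A1}, β = {b, c A4, b b, b A4}. Rewrite as A4 → β A4' and A4' → α A4' | ε.

S -> c b | b | b A2; A2 -> c | c c A1 | c A2; A1 -> b | c | b A4; A4 -> b A4' | c A4 A4' | b b A4' | b A4 A4'; A4' -> A1 A4' | ε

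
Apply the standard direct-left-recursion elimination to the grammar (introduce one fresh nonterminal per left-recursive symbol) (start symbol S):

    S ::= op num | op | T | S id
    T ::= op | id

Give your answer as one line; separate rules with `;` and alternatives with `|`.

S ::= op num S' | op S' | T S'; T ::= op | id; S' ::= id S' | ε

Left recursion appears on S.
For S: α = {id}, β = {op num, op, T}. Rewrite as S → β S' and S' → α S' | ε.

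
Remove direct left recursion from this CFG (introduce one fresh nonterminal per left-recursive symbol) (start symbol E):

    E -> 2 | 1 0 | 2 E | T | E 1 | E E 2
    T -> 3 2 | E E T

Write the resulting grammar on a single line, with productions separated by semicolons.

Directly left-recursive nonterminal: E.
For E: α = {1, E 2}, β = {2, 1 0, 2 E, T}. Rewrite as E → β E' and E' → α E' | ε.

E -> 2 E' | 1 0 E' | 2 E E' | T E'; T -> 3 2 | E E T; E' -> 1 E' | E 2 E' | ε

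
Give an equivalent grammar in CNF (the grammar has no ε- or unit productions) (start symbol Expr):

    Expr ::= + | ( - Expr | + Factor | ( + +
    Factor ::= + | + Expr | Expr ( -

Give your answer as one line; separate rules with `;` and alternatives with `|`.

Expr ::= + | X1 Y1 | X3 Factor | X1 Y2; Factor ::= + | X3 Expr | Expr Y3; X1 ::= (; X2 ::= -; X3 ::= +; Y1 ::= X2 Expr; Y2 ::= X3 X3; Y3 ::= X1 X2

Introduce a nonterminal for each terminal appearing in a rule of length ≥ 2: X1 → (, X2 → -, X3 → +.
Binarize each right-hand side of length ≥ 3 by chaining fresh nonterminals (Y1, Y2, …): affected rules were Expr → X1 X2 Expr; Expr → X1 X3 X3; Factor → Expr X1 X2.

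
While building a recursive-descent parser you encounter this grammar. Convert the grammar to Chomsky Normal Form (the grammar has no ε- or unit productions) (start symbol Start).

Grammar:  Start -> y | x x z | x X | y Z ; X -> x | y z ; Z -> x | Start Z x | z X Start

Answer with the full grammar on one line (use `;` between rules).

Introduce a nonterminal for each terminal appearing in a rule of length ≥ 2: X1 → x, X2 → z, X3 → y.
Binarize each right-hand side of length ≥ 3 by chaining fresh nonterminals (Y1, Y2, …): affected rules were Start → X1 X1 X2; Z → Start Z X1; Z → X2 X Start.

Start -> y | X1 Y1 | X1 X | X3 Z; X -> x | X3 X2; Z -> x | Start Y2 | X2 Y3; X1 -> x; X2 -> z; X3 -> y; Y1 -> X1 X2; Y2 -> Z X1; Y3 -> X Start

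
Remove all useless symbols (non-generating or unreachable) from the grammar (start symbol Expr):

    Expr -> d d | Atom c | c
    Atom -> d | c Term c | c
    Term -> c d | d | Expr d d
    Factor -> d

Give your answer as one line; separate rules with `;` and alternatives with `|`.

Expr -> d d | Atom c | c; Atom -> d | c Term c | c; Term -> c d | d | Expr d d

Generating nonterminals: {Atom, Expr, Factor, Term}.
Reachable from Expr after that: {Atom, Expr, Term}.
Removed useless symbols: {Factor} and every production mentioning them.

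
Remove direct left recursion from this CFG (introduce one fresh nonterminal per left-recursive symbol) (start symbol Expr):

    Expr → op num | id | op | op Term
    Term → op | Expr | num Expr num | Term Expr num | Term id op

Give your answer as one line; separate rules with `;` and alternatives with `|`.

Term is directly left-recursive.
For Term: α = {Expr num, id op}, β = {op, Expr, num Expr num}. Rewrite as Term → β Term1 and Term1 → α Term1 | ε.

Expr → op num | id | op | op Term; Term → op Term1 | Expr Term1 | num Expr num Term1; Term1 → Expr num Term1 | id op Term1 | ε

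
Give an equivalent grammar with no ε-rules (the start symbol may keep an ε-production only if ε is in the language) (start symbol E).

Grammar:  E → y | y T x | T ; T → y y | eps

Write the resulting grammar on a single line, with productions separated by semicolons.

E → y | y T x | y x | T | ε; T → y y

The nullable symbols are {E, T}.
ε ∈ L(G) since E is nullable, so keep E → ε.
Expand every rule over subsets of its nullable positions: E → y T x gives y T x | y x.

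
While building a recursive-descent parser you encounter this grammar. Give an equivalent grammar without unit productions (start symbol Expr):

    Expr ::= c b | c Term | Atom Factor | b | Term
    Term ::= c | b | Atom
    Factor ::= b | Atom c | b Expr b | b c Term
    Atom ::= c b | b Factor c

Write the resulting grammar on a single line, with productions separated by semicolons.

Expr ::= c | b | c b | b Factor c | c Term | Atom Factor; Term ::= c | b | c b | b Factor c; Factor ::= b | Atom c | b Expr b | b c Term; Atom ::= c b | b Factor c

Unit pairs: Expr ⇒* {Atom, Term}; Term ⇒* {Atom}.
Replace each nonterminal's rules with the union of the non-unit rules of every nonterminal it unit-derives.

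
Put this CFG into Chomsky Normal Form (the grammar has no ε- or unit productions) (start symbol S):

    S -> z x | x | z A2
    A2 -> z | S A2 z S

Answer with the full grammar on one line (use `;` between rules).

Introduce a nonterminal for each terminal appearing in a rule of length ≥ 2: X1 → z, X2 → x.
Binarize each right-hand side of length ≥ 3 by chaining fresh nonterminals (Y1, Y2, …): affected rules were A2 → S A2 X1 S.

S -> X1 X2 | x | X1 A2; A2 -> z | S Y1; X1 -> z; X2 -> x; Y1 -> A2 Y2; Y2 -> X1 S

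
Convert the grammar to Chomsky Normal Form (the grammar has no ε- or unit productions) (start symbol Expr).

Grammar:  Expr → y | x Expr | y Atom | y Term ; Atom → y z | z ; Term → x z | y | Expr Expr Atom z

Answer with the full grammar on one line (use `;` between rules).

Introduce a nonterminal for each terminal appearing in a rule of length ≥ 2: X1 → x, X2 → y, X3 → z.
Binarize each right-hand side of length ≥ 3 by chaining fresh nonterminals (Y1, Y2, …): affected rules were Term → Expr Expr Atom X3.

Expr → y | X1 Expr | X2 Atom | X2 Term; Atom → X2 X3 | z; Term → X1 X3 | y | Expr Y1; X1 → x; X2 → y; X3 → z; Y1 → Expr Y2; Y2 → Atom X3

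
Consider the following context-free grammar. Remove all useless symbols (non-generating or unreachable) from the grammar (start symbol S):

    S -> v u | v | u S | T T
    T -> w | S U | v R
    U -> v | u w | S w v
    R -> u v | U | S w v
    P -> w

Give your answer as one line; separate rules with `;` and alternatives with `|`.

S -> v u | v | u S | T T; T -> w | S U | v R; U -> v | u w | S w v; R -> u v | U | S w v

Generating nonterminals: {P, R, S, T, U}.
Reachable from S after that: {R, S, T, U}.
Removed useless symbols: {P} and every production mentioning them.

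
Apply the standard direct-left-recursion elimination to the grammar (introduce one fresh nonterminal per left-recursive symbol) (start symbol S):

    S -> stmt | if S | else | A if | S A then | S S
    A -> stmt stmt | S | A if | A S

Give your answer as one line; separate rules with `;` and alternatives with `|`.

S -> stmt S' | if S S' | else S' | A if S'; A -> stmt stmt A' | S A'; S' -> A then S' | S S' | ε; A' -> if A' | S A' | ε

Left recursion appears on S, A.
For S: α = {A then, S}, β = {stmt, if S, else, A if}. Rewrite as S → β S' and S' → α S' | ε.
For A: α = {if, S}, β = {stmt stmt, S}. Rewrite as A → β A' and A' → α A' | ε.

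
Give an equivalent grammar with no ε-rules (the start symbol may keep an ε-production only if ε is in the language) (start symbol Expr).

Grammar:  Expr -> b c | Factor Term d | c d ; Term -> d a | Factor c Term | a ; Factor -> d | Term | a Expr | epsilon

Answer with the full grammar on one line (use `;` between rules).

Nullable set = {Factor}.
ε ∉ L(G), so no ε-production is kept.
Add the nullable-subset variants: Expr → Factor Term d gives Factor Term d | Term d. Term → Factor c Term gives Factor c Term | c Term.

Expr -> b c | Factor Term d | Term d | c d; Term -> d a | Factor c Term | c Term | a; Factor -> d | Term | a Expr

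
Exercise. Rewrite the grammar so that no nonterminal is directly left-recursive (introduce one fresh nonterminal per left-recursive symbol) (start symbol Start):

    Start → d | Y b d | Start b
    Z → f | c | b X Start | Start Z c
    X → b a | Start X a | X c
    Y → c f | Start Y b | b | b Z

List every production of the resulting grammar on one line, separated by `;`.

Start → d Start1 | Y b d Start1; Z → f | c | b X Start | Start Z c; X → b a X1 | Start X a X1; Y → c f | Start Y b | b | b Z; Start1 → b Start1 | epsilon; X1 → c X1 | epsilon

Left recursion appears on Start, X.
For Start: α = {b}, β = {d, Y b d}. Rewrite as Start → β Start1 and Start1 → α Start1 | ε.
For X: α = {c}, β = {b a, Start X a}. Rewrite as X → β X1 and X1 → α X1 | ε.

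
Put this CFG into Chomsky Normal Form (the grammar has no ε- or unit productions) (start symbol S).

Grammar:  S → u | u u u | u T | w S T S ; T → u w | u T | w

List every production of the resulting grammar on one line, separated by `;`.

Introduce a nonterminal for each terminal appearing in a rule of length ≥ 2: X1 → u, X2 → w.
Binarize each right-hand side of length ≥ 3 by chaining fresh nonterminals (Y1, Y2, …): affected rules were S → X1 X1 X1; S → X2 S T S.

S → u | X1 Y1 | X1 T | X2 Y2; T → X1 X2 | X1 T | w; X1 → u; X2 → w; Y1 → X1 X1; Y2 → S Y3; Y3 → T S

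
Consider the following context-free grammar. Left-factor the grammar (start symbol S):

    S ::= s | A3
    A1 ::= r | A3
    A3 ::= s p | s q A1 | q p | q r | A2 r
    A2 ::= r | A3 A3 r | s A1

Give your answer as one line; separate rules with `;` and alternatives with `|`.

A3 has alternatives sharing prefix 's': factor to A3 → s A3' with A3' → p | q A1.
A3 has alternatives sharing prefix 'q': factor to A3 → q A3'' with A3'' → p | r.

S ::= s | A3; A1 ::= r | A3; A3 ::= A2 r | s A3' | q A3''; A2 ::= r | A3 A3 r | s A1; A3' ::= p | q A1; A3'' ::= p | r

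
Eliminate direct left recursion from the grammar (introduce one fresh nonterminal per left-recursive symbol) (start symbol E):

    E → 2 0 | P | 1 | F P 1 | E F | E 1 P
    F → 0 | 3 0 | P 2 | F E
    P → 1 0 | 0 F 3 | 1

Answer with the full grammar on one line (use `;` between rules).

E → 2 0 E' | P E' | 1 E' | F P 1 E'; F → 0 F' | 3 0 F' | P 2 F'; P → 1 0 | 0 F 3 | 1; E' → F E' | 1 P E' | epsilon; F' → E F' | epsilon

Directly left-recursive nonterminals: E, F.
For E: α = {F, 1 P}, β = {2 0, P, 1, F P 1}. Rewrite as E → β E' and E' → α E' | ε.
For F: α = {E}, β = {0, 3 0, P 2}. Rewrite as F → β F' and F' → α F' | ε.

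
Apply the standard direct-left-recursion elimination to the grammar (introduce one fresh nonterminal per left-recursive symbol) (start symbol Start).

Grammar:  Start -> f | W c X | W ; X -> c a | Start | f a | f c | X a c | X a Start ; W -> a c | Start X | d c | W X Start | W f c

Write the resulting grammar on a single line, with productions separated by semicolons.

X, W are directly left-recursive.
For X: α = {a c, a Start}, β = {c a, Start, f a, f c}. Rewrite as X → β X1 and X1 → α X1 | ε.
For W: α = {X Start, f c}, β = {a c, Start X, d c}. Rewrite as W → β W1 and W1 → α W1 | ε.

Start -> f | W c X | W; X -> c a X1 | Start X1 | f a X1 | f c X1; W -> a c W1 | Start X W1 | d c W1; X1 -> a c X1 | a Start X1 | ε; W1 -> X Start W1 | f c W1 | ε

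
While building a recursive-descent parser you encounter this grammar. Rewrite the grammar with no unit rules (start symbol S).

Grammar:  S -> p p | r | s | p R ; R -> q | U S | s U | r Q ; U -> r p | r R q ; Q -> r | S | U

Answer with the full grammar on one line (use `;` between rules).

S -> p p | r | s | p R; R -> q | U S | s U | r Q; U -> r p | r R q; Q -> r p | r R q | p p | r | s | p R

Unit pairs: Q ⇒* {S, U}.
For each unit pair (A, B), copy every non-unit production of B to A, then drop all unit productions.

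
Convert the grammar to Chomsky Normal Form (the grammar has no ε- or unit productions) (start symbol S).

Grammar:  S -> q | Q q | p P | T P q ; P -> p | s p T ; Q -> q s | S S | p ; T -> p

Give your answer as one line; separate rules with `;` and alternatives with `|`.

S -> q | Q X1 | X2 P | T Y1; P -> p | X3 Y2; Q -> X1 X3 | S S | p; T -> p; X1 -> q; X2 -> p; X3 -> s; Y1 -> P X1; Y2 -> X2 T

Introduce a nonterminal for each terminal appearing in a rule of length ≥ 2: X1 → q, X2 → p, X3 → s.
Binarize each right-hand side of length ≥ 3 by chaining fresh nonterminals (Y1, Y2, …): affected rules were S → T P X1; P → X3 X2 T.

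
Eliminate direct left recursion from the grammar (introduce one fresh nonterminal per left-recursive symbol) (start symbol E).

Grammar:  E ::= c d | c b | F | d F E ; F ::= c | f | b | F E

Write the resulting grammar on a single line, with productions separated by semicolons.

Directly left-recursive nonterminal: F.
For F: α = {E}, β = {c, f, b}. Rewrite as F → β F' and F' → α F' | ε.

E ::= c d | c b | F | d F E; F ::= c F' | f F' | b F'; F' ::= E F' | eps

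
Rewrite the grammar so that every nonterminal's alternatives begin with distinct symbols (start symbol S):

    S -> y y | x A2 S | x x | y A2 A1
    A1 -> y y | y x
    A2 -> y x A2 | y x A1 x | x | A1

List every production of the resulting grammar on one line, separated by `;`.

S has alternatives sharing prefix 'y': factor to S → y S' with S' → y | A2 A1.
S has alternatives sharing prefix 'x': factor to S → x S'' with S'' → A2 S | x.
A1 has alternatives sharing prefix 'y': factor to A1 → y A1' with A1' → y | x.
A2 has alternatives sharing prefix 'y x': factor to A2 → y x A2' with A2' → A2 | A1 x.

S -> y S' | x S''; A1 -> y A1'; A2 -> x | A1 | y x A2'; S' -> y | A2 A1; S'' -> A2 S | x; A1' -> y | x; A2' -> A2 | A1 x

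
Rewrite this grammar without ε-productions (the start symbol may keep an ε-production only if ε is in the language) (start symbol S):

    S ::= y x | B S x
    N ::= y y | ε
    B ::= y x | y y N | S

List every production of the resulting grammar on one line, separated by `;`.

S ::= y x | B S x; N ::= y y; B ::= y x | y y N | y y | S

Nullable set = {N}.
ε ∉ L(G), so no ε-production is kept.
Expand every rule over subsets of its nullable positions: B → y y N gives y y N | y y.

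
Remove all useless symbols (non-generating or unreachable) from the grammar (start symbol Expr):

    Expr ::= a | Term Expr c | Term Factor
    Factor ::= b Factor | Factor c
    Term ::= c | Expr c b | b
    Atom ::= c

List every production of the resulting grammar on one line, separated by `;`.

Expr ::= a | Term Expr c; Term ::= c | Expr c b | b

Generating nonterminals: {Atom, Expr, Term}.
Reachable from Expr after that: {Expr, Term}.
Removed useless symbols: {Atom, Factor} and every production mentioning them.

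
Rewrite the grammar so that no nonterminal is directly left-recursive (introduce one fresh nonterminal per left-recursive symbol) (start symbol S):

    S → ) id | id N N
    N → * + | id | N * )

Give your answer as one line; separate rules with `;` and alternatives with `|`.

S → ) id | id N N; N → * + N' | id N'; N' → * ) N' | ε

Left recursion appears on N.
For N: α = {* )}, β = {* +, id}. Rewrite as N → β N' and N' → α N' | ε.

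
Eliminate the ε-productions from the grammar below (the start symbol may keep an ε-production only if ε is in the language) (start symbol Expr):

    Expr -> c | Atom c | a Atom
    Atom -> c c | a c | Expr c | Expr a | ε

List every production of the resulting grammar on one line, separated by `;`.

Expr -> c | Atom c | a Atom | a; Atom -> c c | a c | Expr c | Expr a

The nullable symbols are {Atom}.
ε ∉ L(G), so no ε-production is kept.
Expand every rule over subsets of its nullable positions: Expr → a Atom gives a Atom | a.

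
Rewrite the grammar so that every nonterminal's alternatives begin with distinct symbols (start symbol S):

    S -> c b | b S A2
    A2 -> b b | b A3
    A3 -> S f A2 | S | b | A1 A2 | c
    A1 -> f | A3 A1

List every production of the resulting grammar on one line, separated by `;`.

S -> c b | b S A2; A2 -> b A2'; A3 -> b | A1 A2 | c | S A3'; A1 -> f | A3 A1; A2' -> b | A3; A3' -> f A2 | epsilon

A2 has alternatives sharing prefix 'b': factor to A2 → b A2' with A2' → b | A3.
A3 has alternatives sharing prefix 'S': factor to A3 → S A3' with A3' → f A2 | ε.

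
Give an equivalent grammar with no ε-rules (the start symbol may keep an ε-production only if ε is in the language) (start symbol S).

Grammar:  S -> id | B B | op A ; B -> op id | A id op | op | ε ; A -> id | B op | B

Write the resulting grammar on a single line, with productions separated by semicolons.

The nullable symbols are {A, B, S}.
ε ∈ L(G) since S is nullable, so keep S → ε.
For each production, add variants omitting each subset of nullable occurrences: S → B B gives B B | B. S → op A gives op A | op. B → A id op gives A id op | id op. A → B op gives B op | op.

S -> id | B B | B | op A | op | ε; B -> op id | A id op | id op | op; A -> id | B op | op | B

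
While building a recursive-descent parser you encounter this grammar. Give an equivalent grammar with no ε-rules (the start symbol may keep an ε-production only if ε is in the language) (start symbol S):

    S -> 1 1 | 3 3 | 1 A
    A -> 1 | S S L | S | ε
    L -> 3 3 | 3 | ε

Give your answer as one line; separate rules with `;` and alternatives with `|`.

S -> 1 1 | 3 3 | 1 A | 1; A -> 1 | S S L | S S | S; L -> 3 3 | 3

Nullable nonterminals: {A, L}.
ε ∉ L(G), so no ε-production is kept.
For each production, add variants omitting each subset of nullable occurrences: S → 1 A gives 1 A | 1. A → S S L gives S S L | S S.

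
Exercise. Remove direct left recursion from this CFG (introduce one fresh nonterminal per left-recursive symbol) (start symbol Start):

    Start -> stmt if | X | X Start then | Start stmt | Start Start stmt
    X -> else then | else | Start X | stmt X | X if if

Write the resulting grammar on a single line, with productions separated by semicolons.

Start -> stmt if Start1 | X Start1 | X Start then Start1; X -> else then X1 | else X1 | Start X X1 | stmt X X1; Start1 -> stmt Start1 | Start stmt Start1 | ε; X1 -> if if X1 | ε

Left recursion appears on Start, X.
For Start: α = {stmt, Start stmt}, β = {stmt if, X, X Start then}. Rewrite as Start → β Start1 and Start1 → α Start1 | ε.
For X: α = {if if}, β = {else then, else, Start X, stmt X}. Rewrite as X → β X1 and X1 → α X1 | ε.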